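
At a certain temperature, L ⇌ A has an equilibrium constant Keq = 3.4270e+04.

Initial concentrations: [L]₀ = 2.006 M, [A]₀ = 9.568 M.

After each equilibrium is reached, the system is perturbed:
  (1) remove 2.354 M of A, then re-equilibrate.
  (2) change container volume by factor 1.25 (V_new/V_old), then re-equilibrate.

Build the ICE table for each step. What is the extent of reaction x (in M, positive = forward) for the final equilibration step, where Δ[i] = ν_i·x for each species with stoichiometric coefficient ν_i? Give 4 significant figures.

Q₀ = 4.77 vs Keq = 3.4270e+04 ⇒ Q<K, forward
Step 1:
                  L         A
  Initial     2.006     9.568
  Change     -2.006     2.006
  Equil   3.3772e-04     11.57
  solve Keq expr → x = 2.006; check Q = 3.4270e+04
Then remove 2.354 M of A.
Step 2:
                  L         A
  Initial 3.3772e-04      9.22
  Change  -6.8688e-05 6.8688e-05
  Equil   2.6903e-04      9.22
  solve Keq expr → x = 6.8688e-05; check Q = 3.4270e+04
Then change container volume by factor 1.25 (V_new/V_old).
Step 3:
                  L         A
  Initial 2.1523e-04     7.376
  Change          0         0
  Equil   2.1523e-04     7.376
  solve Keq expr → x = 0; check Q = 3.4270e+04

x = 0 M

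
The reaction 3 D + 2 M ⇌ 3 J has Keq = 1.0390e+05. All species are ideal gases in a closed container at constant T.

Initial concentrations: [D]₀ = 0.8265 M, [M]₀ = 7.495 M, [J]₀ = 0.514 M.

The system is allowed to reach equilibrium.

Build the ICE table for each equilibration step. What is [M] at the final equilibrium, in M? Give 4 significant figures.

[M]_eq = 6.949 M

Q₀ = 0.004282 vs Keq = 1.0390e+05 ⇒ Q<K, forward
Step 1:
                    D           M           J
  Initial      0.8265       7.495       0.514
  Change      -0.8187     -0.5458      0.8187
  Equil      0.007785       6.949       1.333
  solve Keq expr → x = 0.2729; check Q = 1.0390e+05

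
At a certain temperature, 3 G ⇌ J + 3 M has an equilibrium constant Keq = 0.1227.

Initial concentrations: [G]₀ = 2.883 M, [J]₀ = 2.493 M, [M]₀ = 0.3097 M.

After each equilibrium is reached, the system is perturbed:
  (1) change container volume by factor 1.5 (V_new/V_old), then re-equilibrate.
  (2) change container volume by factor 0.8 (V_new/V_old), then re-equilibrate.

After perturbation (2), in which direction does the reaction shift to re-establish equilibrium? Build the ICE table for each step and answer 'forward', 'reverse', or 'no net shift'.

Q₀ = 0.00309 vs Keq = 0.1227 ⇒ Q<K, forward
Step 1:
                   G          J          M
  Initial      2.883      2.493     0.3097
  Change     -0.5323     0.1774     0.5323
  Equil        2.351       2.67      0.842
  solve Keq expr → x = 0.1774; check Q = 0.1227
Then change container volume by factor 1.5 (V_new/V_old).
Step 2:
                   G          J          M
  Initial      1.567       1.78     0.5613
  Change    -0.05608    0.01869    0.05608
  Equil        1.511      1.799     0.6174
  solve Keq expr → x = 0.01869; check Q = 0.1227
Then change container volume by factor 0.8 (V_new/V_old).
Step 3:
                   G          J          M
  Initial      1.889      2.249     0.7717
  Change     0.03908   -0.01303   -0.03908
  Equil        1.928      2.236     0.7327
  solve Keq expr → x = -0.01303; check Q = 0.1227

Direction: reverse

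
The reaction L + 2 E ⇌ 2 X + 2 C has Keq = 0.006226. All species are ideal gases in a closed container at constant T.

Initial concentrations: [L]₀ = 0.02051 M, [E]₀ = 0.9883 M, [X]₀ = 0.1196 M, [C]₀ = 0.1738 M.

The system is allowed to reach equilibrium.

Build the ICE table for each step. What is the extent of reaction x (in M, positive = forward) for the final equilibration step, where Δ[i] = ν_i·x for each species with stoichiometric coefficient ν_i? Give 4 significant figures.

x = -0.01189 M

Q₀ = 0.02157 vs Keq = 0.006226 ⇒ Q>K, reverse
Step 1:
                  L         E         X         C
  I         0.02051    0.9883    0.1196    0.1738
  C         0.01189   0.02378  -0.02378  -0.02378
  E          0.0324     1.012   0.09582      0.15
  solve Keq expr → x = -0.01189; check Q = 0.006226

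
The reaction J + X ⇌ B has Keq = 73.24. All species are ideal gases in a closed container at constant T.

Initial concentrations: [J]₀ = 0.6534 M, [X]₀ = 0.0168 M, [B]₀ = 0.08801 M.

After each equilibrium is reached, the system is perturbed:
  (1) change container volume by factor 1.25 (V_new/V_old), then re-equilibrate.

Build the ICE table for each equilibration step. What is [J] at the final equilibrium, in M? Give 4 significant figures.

Q₀ = 8.018 vs Keq = 73.24 ⇒ Q<K, forward
Step 1:
                  J         X         B
  Initial    0.6534    0.0168   0.08801
  Change   -0.01461  -0.01461   0.01461
  Equil      0.6388  0.002193    0.1026
  solve Keq expr → x = 0.01461; check Q = 73.24
Then change container volume by factor 1.25 (V_new/V_old).
Step 2:
                  J         X         B
  Initial     0.511  0.001755   0.08209
  Change  4.2549e-04 4.2549e-04 -4.2549e-04
  Equil      0.5115   0.00218   0.08167
  solve Keq expr → x = -4.2549e-04; check Q = 73.24

[J]_eq = 0.5115 M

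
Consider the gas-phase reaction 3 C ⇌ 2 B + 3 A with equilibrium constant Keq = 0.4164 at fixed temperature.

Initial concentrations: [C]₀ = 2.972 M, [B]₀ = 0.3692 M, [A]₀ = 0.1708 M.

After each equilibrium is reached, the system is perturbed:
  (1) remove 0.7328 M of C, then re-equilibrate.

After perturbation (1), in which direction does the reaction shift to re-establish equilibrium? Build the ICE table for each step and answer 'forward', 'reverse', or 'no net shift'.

Q₀ = 2.5873e-05 vs Keq = 0.4164 ⇒ Q<K, forward
Step 1:
                  C         B         A
  Initial     2.972    0.3692    0.1708
  Change     -1.118    0.7451     1.118
  Equil       1.854     1.114     1.288
  solve Keq expr → x = 0.3725; check Q = 0.4164
Then remove 0.7328 M of C.
Step 2:
                  C         B         A
  Initial     1.122     1.114     1.288
  Change     0.2397   -0.1598   -0.2397
  Equil       1.361    0.9544     1.049
  solve Keq expr → x = -0.07991; check Q = 0.4164

Direction: reverse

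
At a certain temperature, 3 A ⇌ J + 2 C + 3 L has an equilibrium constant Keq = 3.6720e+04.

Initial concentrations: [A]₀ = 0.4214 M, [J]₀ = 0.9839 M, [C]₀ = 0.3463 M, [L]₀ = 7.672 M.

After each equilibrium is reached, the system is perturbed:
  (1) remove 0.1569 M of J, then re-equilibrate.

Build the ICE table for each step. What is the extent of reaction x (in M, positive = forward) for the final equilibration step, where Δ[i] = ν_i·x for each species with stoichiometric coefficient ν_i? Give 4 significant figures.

Q₀ = 712 vs Keq = 3.6720e+04 ⇒ Q<K, forward
Step 1:
                    A           J           C           L
  I            0.4214      0.9839      0.3463       7.672
  C           -0.2631     0.08769      0.1754      0.2631
  E            0.1583       1.072      0.5217       7.935
  solve Keq expr → x = 0.08769; check Q = 3.6720e+04
Then remove 0.1569 M of J.
Step 2:
                    A           J           C           L
  I            0.1583      0.9147      0.5217       7.935
  C         -0.006985    0.002328    0.004656    0.006985
  E            0.1513       0.917      0.5263       7.942
  solve Keq expr → x = 0.002328; check Q = 3.6720e+04

x = 0.002328 M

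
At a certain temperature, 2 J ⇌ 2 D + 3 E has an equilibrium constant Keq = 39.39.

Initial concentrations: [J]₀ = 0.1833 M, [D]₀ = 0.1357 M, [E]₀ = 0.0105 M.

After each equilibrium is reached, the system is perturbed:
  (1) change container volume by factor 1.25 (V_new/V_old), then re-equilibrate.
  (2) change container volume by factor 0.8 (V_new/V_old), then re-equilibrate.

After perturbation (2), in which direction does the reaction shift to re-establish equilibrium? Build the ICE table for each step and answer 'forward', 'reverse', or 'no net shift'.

Direction: reverse

Q₀ = 6.3446e-07 vs Keq = 39.39 ⇒ Q<K, forward
Step 1:
                    J           D           E
  Initial      0.1833      0.1357      0.0105
  Change      -0.1761      0.1761      0.2642
  Equil      0.007154      0.3118      0.2747
  solve Keq expr → x = 0.08807; check Q = 39.39
Then change container volume by factor 1.25 (V_new/V_old).
Step 2:
                    J           D           E
  Initial    0.005724      0.2495      0.2198
  Change    -0.001538    0.001538    0.002307
  Equil      0.004186       0.251      0.2221
  solve Keq expr → x = 7.6891e-04; check Q = 39.39
Then change container volume by factor 0.8 (V_new/V_old).
Step 3:
                    J           D           E
  Initial    0.005232      0.3138      0.2776
  Change     0.001922   -0.001922   -0.002883
  Equil      0.007154      0.3118      0.2747
  solve Keq expr → x = -9.6114e-04; check Q = 39.39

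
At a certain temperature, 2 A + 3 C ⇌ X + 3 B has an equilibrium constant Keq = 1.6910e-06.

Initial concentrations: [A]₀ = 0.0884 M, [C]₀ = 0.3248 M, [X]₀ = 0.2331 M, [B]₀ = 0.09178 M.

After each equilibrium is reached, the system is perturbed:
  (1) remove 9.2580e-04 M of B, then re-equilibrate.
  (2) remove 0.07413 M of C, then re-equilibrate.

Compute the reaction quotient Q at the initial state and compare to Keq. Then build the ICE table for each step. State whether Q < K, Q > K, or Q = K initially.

Q₀ = 0.673 vs Keq = 1.6910e-06 ⇒ Q>K, reverse
Step 1:
                    A           C           X           B
  I            0.0884      0.3248      0.2331     0.09178
  C           0.05962     0.08943    -0.02981    -0.08943
  E             0.148      0.4142      0.2033    0.002349
  solve Keq expr → x = -0.02981; check Q = 1.6910e-06
Then remove 9.2580e-04 M of B.
Step 2:
                    A           C           X           B
  I             0.148      0.4142      0.2033    0.001423
  C       -6.0869e-04 -9.1303e-04  3.0434e-04  9.1303e-04
  E            0.1474      0.4133      0.2036    0.002336
  solve Keq expr → x = 3.0434e-04; check Q = 1.6910e-06
Then remove 0.07413 M of C.
Step 3:
                    A           C           X           B
  I            0.1474      0.3392      0.2036    0.002336
  C        2.7584e-04  4.1377e-04 -1.3792e-04 -4.1377e-04
  E            0.1477      0.3396      0.2035    0.001922
  solve Keq expr → x = -1.3792e-04; check Q = 1.6910e-06

Q₀ = 0.673; Q > K (proceeds reverse)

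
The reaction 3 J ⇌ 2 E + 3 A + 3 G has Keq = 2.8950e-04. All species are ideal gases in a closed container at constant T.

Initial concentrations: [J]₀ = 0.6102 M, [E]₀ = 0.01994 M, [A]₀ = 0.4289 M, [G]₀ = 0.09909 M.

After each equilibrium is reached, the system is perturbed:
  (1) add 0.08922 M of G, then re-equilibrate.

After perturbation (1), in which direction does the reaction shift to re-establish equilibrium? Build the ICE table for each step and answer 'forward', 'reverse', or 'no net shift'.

Direction: reverse

Q₀ = 1.3434e-07 vs Keq = 2.8950e-04 ⇒ Q<K, forward
Step 1:
                    J           E           A           G
  Initial      0.6102     0.01994      0.4289     0.09909
  Change      -0.1381     0.09203      0.1381      0.1381
  Equil        0.4721       0.112       0.567      0.2371
  solve Keq expr → x = 0.04602; check Q = 2.8950e-04
Then add 0.08922 M of G.
Step 2:
                    J           E           A           G
  Initial      0.4721       0.112       0.567      0.3264
  Change      0.02798    -0.01866    -0.02798    -0.02798
  Equil        0.5001     0.09332       0.539      0.2984
  solve Keq expr → x = -0.009328; check Q = 2.8950e-04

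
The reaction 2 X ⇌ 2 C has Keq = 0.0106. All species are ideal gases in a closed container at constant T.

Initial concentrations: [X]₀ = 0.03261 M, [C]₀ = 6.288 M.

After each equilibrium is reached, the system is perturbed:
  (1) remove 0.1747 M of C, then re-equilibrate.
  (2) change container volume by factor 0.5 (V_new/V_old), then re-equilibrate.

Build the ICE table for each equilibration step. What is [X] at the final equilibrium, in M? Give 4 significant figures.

Q₀ = 3.7181e+04 vs Keq = 0.0106 ⇒ Q>K, reverse
Step 1:
                   X          C
  I          0.03261      6.288
  C            5.698     -5.698
  E            5.731       0.59
  solve Keq expr → x = -2.849; check Q = 0.0106
Then remove 0.1747 M of C.
Step 2:
                   X          C
  I            5.731     0.4153
  C          -0.1584     0.1584
  E            5.572     0.5737
  solve Keq expr → x = 0.0792; check Q = 0.0106
Then change container volume by factor 0.5 (V_new/V_old).
Step 3:
                   X          C
  I            11.14      1.147
  C                0          0
  E            11.14      1.147
  solve Keq expr → x = 0; check Q = 0.0106

[X]_eq = 11.14 M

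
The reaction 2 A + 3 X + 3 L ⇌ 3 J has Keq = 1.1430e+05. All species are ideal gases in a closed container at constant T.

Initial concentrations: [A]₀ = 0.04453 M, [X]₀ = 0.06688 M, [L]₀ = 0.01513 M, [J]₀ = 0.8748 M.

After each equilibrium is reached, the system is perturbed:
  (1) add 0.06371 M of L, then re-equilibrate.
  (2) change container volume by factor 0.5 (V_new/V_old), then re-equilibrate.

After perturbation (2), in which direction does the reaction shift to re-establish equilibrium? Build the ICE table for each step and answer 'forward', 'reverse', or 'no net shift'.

Q₀ = 3.2585e+11 vs Keq = 1.1430e+05 ⇒ Q>K, reverse
Step 1:
                    A           X           L           J
  init        0.04453     0.06688     0.01513      0.8748
  Δ            0.1195      0.1792      0.1792     -0.1792
  eq            0.164      0.2461      0.1944      0.6956
  solve Keq expr → x = -0.05974; check Q = 1.1430e+05
Then add 0.06371 M of L.
Step 2:
                    A           X           L           J
  init          0.164      0.2461      0.2581      0.6956
  Δ          -0.01503    -0.02255    -0.02255     0.02255
  eq            0.149      0.2236      0.2355      0.7181
  solve Keq expr → x = 0.007516; check Q = 1.1430e+05
Then change container volume by factor 0.5 (V_new/V_old).
Step 3:
                    A           X           L           J
  init          0.298      0.4471       0.471       1.436
  Δ          -0.09938     -0.1491     -0.1491      0.1491
  eq           0.1986      0.2981       0.322       1.585
  solve Keq expr → x = 0.04969; check Q = 1.1430e+05

Direction: forward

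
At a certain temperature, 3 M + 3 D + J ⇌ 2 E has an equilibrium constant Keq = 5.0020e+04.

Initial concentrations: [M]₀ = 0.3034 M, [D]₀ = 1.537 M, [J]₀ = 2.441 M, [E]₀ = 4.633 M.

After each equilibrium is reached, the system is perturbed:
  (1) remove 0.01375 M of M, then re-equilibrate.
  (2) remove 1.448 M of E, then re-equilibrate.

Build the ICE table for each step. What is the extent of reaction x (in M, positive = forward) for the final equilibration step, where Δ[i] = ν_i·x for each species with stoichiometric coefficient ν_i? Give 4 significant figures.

Q₀ = 86.71 vs Keq = 5.0020e+04 ⇒ Q<K, forward
Step 1:
                  M         D         J         E
  Initial    0.3034     1.537     2.441     4.633
  Change     -0.258    -0.258  -0.08599     0.172
  Equil     0.04542     1.279     2.355     4.805
  solve Keq expr → x = 0.08599; check Q = 5.0020e+04
Then remove 0.01375 M of M.
Step 2:
                  M         D         J         E
  Initial   0.03167     1.279     2.355     4.805
  Change     0.0132    0.0132  0.004401 -0.008802
  Equil     0.04487     1.292     2.359     4.796
  solve Keq expr → x = -0.004401; check Q = 5.0020e+04
Then remove 1.448 M of E.
Step 3:
                  M         D         J         E
  Initial   0.04487     1.292     2.359     3.348
  Change  -0.009246 -0.009246 -0.003082  0.006164
  Equil     0.03562     1.283     2.356     3.354
  solve Keq expr → x = 0.003082; check Q = 5.0020e+04

x = 0.003082 M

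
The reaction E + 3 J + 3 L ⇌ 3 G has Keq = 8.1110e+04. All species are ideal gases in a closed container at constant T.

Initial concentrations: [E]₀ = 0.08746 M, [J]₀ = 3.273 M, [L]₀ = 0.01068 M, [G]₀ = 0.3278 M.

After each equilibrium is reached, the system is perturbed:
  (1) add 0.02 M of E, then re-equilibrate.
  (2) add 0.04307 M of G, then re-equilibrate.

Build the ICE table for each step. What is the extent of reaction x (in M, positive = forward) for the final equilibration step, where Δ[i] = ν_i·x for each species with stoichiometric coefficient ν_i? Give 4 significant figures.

Q₀ = 9429 vs Keq = 8.1110e+04 ⇒ Q<K, forward
Step 1:
                  E         J         L         G
  Initial   0.08746     3.273   0.01068    0.3278
  Change  -0.001779 -0.005338 -0.005338  0.005338
  Equil     0.08568     3.268  0.005342    0.3331
  solve Keq expr → x = 0.001779; check Q = 8.1110e+04
Then add 0.02 M of E.
Step 2:
                  E         J         L         G
  Initial    0.1057     3.268  0.005342    0.3331
  Change  -1.1772e-04 -3.5316e-04 -3.5316e-04 3.5316e-04
  Equil      0.1056     3.267  0.004989    0.3335
  solve Keq expr → x = 1.1772e-04; check Q = 8.1110e+04
Then add 0.04307 M of G.
Step 3:
                  E         J         L         G
  Initial    0.1056     3.267  0.004989    0.3766
  Change  2.1004e-04 6.3012e-04 6.3012e-04 -6.3012e-04
  Equil      0.1058     3.268  0.005619    0.3759
  solve Keq expr → x = -2.1004e-04; check Q = 8.1110e+04

x = -2.1004e-04 M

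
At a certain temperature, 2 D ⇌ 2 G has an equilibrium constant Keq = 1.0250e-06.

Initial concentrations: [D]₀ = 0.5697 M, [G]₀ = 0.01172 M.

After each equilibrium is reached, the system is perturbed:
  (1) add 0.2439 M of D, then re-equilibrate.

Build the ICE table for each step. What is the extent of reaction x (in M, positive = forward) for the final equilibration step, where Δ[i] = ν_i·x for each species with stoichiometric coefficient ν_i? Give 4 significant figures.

x = 1.2334e-04 M

Q₀ = 4.2322e-04 vs Keq = 1.0250e-06 ⇒ Q>K, reverse
Step 1:
                   D          G
  Initial     0.5697    0.01172
  Change     0.01113   -0.01113
  Equil       0.5808 5.8805e-04
  solve Keq expr → x = -0.005566; check Q = 1.0250e-06
Then add 0.2439 M of D.
Step 2:
                   D          G
  Initial     0.8247 5.8805e-04
  Change  -2.4668e-04 2.4668e-04
  Equil       0.8245 8.3473e-04
  solve Keq expr → x = 1.2334e-04; check Q = 1.0250e-06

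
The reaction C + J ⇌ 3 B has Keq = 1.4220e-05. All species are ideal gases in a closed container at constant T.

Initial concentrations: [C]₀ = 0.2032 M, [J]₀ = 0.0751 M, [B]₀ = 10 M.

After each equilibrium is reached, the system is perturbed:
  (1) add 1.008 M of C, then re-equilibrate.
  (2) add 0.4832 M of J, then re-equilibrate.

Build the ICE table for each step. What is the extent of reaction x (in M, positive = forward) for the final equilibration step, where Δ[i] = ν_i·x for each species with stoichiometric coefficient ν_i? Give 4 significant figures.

x = 9.0854e-04 M

Q₀ = 6.5529e+04 vs Keq = 1.4220e-05 ⇒ Q>K, reverse
Step 1:
                    C           J           B
  I            0.2032      0.0751          10
  C             3.315       3.315      -9.945
  E             3.518        3.39     0.05535
  solve Keq expr → x = -3.315; check Q = 1.4220e-05
Then add 1.008 M of C.
Step 2:
                    C           J           B
  I             4.526        3.39     0.05535
  C         -0.001611   -0.001611    0.004833
  E             4.524       3.388     0.06018
  solve Keq expr → x = 0.001611; check Q = 1.4220e-05
Then add 0.4832 M of J.
Step 3:
                    C           J           B
  I             4.524       3.872     0.06018
  C       -9.0854e-04 -9.0854e-04    0.002726
  E             4.524       3.871     0.06291
  solve Keq expr → x = 9.0854e-04; check Q = 1.4220e-05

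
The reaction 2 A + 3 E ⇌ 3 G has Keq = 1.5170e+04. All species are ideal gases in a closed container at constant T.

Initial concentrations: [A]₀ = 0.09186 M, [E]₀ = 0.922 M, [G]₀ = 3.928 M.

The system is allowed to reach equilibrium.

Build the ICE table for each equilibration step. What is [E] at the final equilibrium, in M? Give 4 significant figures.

[E]_eq = 0.8969 M

Q₀ = 9164 vs Keq = 1.5170e+04 ⇒ Q<K, forward
Step 1:
                    A           E           G
  init        0.09186       0.922       3.928
  Δ          -0.01673     -0.0251      0.0251
  eq          0.07513      0.8969       3.953
  solve Keq expr → x = 0.008366; check Q = 1.5170e+04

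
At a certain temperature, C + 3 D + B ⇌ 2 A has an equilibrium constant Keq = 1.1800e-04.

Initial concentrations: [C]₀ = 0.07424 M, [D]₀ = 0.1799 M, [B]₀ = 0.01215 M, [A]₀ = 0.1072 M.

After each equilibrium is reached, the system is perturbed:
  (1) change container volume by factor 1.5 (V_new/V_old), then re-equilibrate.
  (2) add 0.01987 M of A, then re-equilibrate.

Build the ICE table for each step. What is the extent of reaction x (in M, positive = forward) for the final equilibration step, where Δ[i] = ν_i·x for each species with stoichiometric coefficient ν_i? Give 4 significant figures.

Q₀ = 2188 vs Keq = 1.1800e-04 ⇒ Q>K, reverse
Step 1:
                  C         D         B         A
  I         0.07424    0.1799   0.01215    0.1072
  C          0.0535    0.1605    0.0535    -0.107
  E          0.1277    0.3404   0.06565 1.9757e-04
  solve Keq expr → x = -0.0535; check Q = 1.1800e-04
Then change container volume by factor 1.5 (V_new/V_old).
Step 2:
                  C         D         B         A
  I         0.08516    0.2269   0.04377 1.3171e-04
  C       2.9969e-05 8.9906e-05 2.9969e-05 -5.9938e-05
  E         0.08519     0.227    0.0438 7.1775e-05
  solve Keq expr → x = -2.9969e-05; check Q = 1.1800e-04
Then add 0.01987 M of A.
Step 3:
                  C         D         B         A
  I         0.08519     0.227    0.0438   0.01994
  C         0.00992   0.02976   0.00992  -0.01984
  E         0.09511    0.2568   0.05372 1.0104e-04
  solve Keq expr → x = -0.00992; check Q = 1.1800e-04

x = -0.00992 M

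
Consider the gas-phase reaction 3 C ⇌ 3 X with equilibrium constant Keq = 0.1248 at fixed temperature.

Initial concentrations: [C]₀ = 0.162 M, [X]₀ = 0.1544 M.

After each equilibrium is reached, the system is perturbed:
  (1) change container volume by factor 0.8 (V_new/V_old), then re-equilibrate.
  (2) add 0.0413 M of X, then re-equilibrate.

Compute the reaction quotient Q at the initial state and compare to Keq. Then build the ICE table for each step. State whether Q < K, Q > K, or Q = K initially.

Q₀ = 0.8658; Q > K (proceeds reverse)

Q₀ = 0.8658 vs Keq = 0.1248 ⇒ Q>K, reverse
Step 1:
                  C         X
  I           0.162    0.1544
  C         0.04897  -0.04897
  E           0.211    0.1054
  solve Keq expr → x = -0.01632; check Q = 0.1248
Then change container volume by factor 0.8 (V_new/V_old).
Step 2:
                  C         X
  I          0.2637    0.1318
  C               0         0
  E          0.2637    0.1318
  solve Keq expr → x = 0; check Q = 0.1248
Then add 0.0413 M of X.
Step 3:
                  C         X
  I          0.2637    0.1731
  C         0.02754  -0.02754
  E          0.2913    0.1455
  solve Keq expr → x = -0.009179; check Q = 0.1248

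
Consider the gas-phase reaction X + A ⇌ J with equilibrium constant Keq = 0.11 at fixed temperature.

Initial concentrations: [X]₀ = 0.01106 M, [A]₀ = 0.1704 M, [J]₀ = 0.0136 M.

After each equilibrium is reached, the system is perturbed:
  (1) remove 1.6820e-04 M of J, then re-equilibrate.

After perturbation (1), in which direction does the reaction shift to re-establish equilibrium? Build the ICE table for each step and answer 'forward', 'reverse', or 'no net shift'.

Q₀ = 7.216 vs Keq = 0.11 ⇒ Q>K, reverse
Step 1:
                    X           A           J
  I           0.01106      0.1704      0.0136
  C           0.01311     0.01311    -0.01311
  E           0.02417      0.1835  4.8794e-04
  solve Keq expr → x = -0.01311; check Q = 0.11
Then remove 1.6820e-04 M of J.
Step 2:
                    X           A           J
  I           0.02417      0.1835  3.1974e-04
  C       -1.6445e-04 -1.6445e-04  1.6445e-04
  E           0.02401      0.1833  4.8419e-04
  solve Keq expr → x = 1.6445e-04; check Q = 0.11

Direction: forward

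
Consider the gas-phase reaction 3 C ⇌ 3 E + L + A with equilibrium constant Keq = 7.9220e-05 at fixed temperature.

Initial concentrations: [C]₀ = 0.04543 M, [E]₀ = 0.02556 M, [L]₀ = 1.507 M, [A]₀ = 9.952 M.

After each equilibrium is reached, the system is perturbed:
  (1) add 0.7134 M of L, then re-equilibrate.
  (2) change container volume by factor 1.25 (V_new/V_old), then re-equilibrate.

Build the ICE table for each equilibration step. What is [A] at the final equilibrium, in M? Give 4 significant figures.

[A]_eq = 7.955 M

Q₀ = 2.671 vs Keq = 7.9220e-05 ⇒ Q>K, reverse
Step 1:
                    C           E           L           A
  I           0.04543     0.02556       1.507       9.952
  C           0.02434    -0.02434   -0.008114   -0.008114
  E           0.06977    0.001218       1.499       9.944
  solve Keq expr → x = -0.008114; check Q = 7.9220e-05
Then add 0.7134 M of L.
Step 2:
                    C           E           L           A
  I           0.06977    0.001218       2.212       9.944
  C        1.4594e-04 -1.4594e-04 -4.8647e-05 -4.8647e-05
  E           0.06992    0.001072       2.212       9.944
  solve Keq expr → x = -4.8647e-05; check Q = 7.9220e-05
Then change container volume by factor 1.25 (V_new/V_old).
Step 3:
                    C           E           L           A
  I           0.05593  8.5736e-04        1.77       7.955
  C       -1.3511e-04  1.3511e-04  4.5035e-05  4.5035e-05
  E            0.0558  9.9247e-04        1.77       7.955
  solve Keq expr → x = 4.5035e-05; check Q = 7.9220e-05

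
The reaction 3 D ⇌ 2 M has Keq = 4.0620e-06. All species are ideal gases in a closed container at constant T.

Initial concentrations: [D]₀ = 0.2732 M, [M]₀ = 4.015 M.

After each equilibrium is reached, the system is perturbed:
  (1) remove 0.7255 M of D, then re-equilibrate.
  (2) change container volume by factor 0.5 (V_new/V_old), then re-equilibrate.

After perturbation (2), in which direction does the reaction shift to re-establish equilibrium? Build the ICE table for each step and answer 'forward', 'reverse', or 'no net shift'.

Direction: forward

Q₀ = 790.5 vs Keq = 4.0620e-06 ⇒ Q>K, reverse
Step 1:
                  D         M
  init       0.2732     4.015
  Δ           5.975    -3.984
  eq          6.248   0.03148
  solve Keq expr → x = -1.992; check Q = 4.0620e-06
Then remove 0.7255 M of D.
Step 2:
                  D         M
  init        5.523   0.03148
  Δ        0.007896 -0.005264
  eq          5.531   0.02622
  solve Keq expr → x = -0.002632; check Q = 4.0620e-06
Then change container volume by factor 0.5 (V_new/V_old).
Step 3:
                  D         M
  init        11.06   0.05243
  Δ        -0.03209    0.0214
  eq          11.03   0.07383
  solve Keq expr → x = 0.0107; check Q = 4.0620e-06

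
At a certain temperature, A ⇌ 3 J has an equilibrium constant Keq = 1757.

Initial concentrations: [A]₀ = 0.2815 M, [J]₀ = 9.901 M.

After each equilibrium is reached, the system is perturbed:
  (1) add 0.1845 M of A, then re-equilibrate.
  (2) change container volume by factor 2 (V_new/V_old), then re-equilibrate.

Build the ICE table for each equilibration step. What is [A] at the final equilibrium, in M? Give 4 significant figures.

[A]_eq = 0.08878 M

Q₀ = 3448 vs Keq = 1757 ⇒ Q>K, reverse
Step 1:
                    A           J
  init         0.2815       9.901
  Δ            0.1837     -0.5511
  eq           0.4652        9.35
  solve Keq expr → x = -0.1837; check Q = 1757
Then add 0.1845 M of A.
Step 2:
                    A           J
  init         0.6497        9.35
  Δ           -0.1258      0.3775
  eq           0.5239       9.727
  solve Keq expr → x = 0.1258; check Q = 1757
Then change container volume by factor 2 (V_new/V_old).
Step 3:
                    A           J
  init         0.2619       4.864
  Δ           -0.1731      0.5194
  eq          0.08878       5.383
  solve Keq expr → x = 0.1731; check Q = 1757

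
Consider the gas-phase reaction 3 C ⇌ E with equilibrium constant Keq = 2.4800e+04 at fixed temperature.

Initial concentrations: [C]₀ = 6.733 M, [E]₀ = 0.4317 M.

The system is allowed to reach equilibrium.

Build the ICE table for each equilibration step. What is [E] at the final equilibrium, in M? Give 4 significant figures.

Q₀ = 0.001414 vs Keq = 2.4800e+04 ⇒ Q<K, forward
Step 1:
                  C         E
  Initial     6.733    0.4317
  Change     -6.685     2.228
  Equil     0.04751      2.66
  solve Keq expr → x = 2.228; check Q = 2.4800e+04

[E]_eq = 2.66 M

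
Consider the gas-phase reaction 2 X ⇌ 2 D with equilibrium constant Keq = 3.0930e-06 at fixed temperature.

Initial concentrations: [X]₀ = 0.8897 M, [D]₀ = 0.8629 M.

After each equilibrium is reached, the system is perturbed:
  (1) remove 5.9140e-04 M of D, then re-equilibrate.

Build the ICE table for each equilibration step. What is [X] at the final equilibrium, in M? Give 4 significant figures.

Q₀ = 0.9407 vs Keq = 3.0930e-06 ⇒ Q>K, reverse
Step 1:
                  X         D
  Initial    0.8897    0.8629
  Change     0.8598   -0.8598
  Equil        1.75  0.003077
  solve Keq expr → x = -0.4299; check Q = 3.0930e-06
Then remove 5.9140e-04 M of D.
Step 2:
                  X         D
  Initial      1.75  0.002485
  Change  -5.9036e-04 5.9036e-04
  Equil       1.749  0.003076
  solve Keq expr → x = 2.9518e-04; check Q = 3.0930e-06

[X]_eq = 1.749 M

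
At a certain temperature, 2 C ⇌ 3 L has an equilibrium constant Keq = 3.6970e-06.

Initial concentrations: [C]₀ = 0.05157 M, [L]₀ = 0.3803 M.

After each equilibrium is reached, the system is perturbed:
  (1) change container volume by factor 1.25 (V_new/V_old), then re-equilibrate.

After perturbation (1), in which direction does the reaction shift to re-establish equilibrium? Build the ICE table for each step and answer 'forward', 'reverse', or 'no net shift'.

Direction: forward

Q₀ = 20.68 vs Keq = 3.6970e-06 ⇒ Q>K, reverse
Step 1:
                    C           L
  Initial     0.05157      0.3803
  Change       0.2489     -0.3734
  Equil        0.3005    0.006937
  solve Keq expr → x = -0.1245; check Q = 3.6970e-06
Then change container volume by factor 1.25 (V_new/V_old).
Step 2:
                    C           L
  Initial      0.2404    0.005549
  Change  -2.8255e-04  4.2383e-04
  Equil        0.2401    0.005973
  solve Keq expr → x = 1.4128e-04; check Q = 3.6970e-06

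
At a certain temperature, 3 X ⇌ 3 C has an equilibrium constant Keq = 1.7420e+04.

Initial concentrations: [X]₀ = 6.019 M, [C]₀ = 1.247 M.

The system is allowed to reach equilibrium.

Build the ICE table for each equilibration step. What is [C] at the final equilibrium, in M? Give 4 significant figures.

[C]_eq = 6.996 M

Q₀ = 0.008893 vs Keq = 1.7420e+04 ⇒ Q<K, forward
Step 1:
                   X          C
  init         6.019      1.247
  Δ           -5.749      5.749
  eq          0.2699      6.996
  solve Keq expr → x = 1.916; check Q = 1.7420e+04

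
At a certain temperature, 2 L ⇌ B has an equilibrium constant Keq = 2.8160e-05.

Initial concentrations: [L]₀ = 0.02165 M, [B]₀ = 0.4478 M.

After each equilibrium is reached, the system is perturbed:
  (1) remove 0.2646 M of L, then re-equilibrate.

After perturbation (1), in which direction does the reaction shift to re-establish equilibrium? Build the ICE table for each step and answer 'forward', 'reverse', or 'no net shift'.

Q₀ = 955.4 vs Keq = 2.8160e-05 ⇒ Q>K, reverse
Step 1:
                    L           B
  init        0.02165      0.4478
  Δ            0.8956     -0.4478
  eq           0.9172  2.3690e-05
  solve Keq expr → x = -0.4478; check Q = 2.8160e-05
Then remove 0.2646 M of L.
Step 2:
                    L           B
  init         0.6526  2.3690e-05
  Δ        2.3392e-05 -1.1696e-05
  eq           0.6526  1.1994e-05
  solve Keq expr → x = -1.1696e-05; check Q = 2.8160e-05

Direction: reverse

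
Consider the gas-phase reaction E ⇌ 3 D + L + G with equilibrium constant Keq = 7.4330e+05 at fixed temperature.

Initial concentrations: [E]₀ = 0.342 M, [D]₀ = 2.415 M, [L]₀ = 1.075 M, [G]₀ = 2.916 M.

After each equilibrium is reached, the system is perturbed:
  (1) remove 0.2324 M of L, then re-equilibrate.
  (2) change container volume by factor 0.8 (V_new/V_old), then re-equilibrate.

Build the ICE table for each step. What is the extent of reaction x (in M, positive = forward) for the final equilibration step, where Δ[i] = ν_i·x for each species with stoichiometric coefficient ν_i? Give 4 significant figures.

x = -3.8012e-04 M

Q₀ = 129.1 vs Keq = 7.4330e+05 ⇒ Q<K, forward
Step 1:
                   E          D          L          G
  Initial      0.342      2.415      1.075      2.916
  Change     -0.3417      1.025     0.3417     0.3417
  Equil   2.5282e-04       3.44      1.417      3.258
  solve Keq expr → x = 0.3417; check Q = 7.4330e+05
Then remove 0.2324 M of L.
Step 2:
                   E          D          L          G
  Initial 2.5282e-04       3.44      1.184      3.258
  Change  -4.1439e-05 1.2432e-04 4.1439e-05 4.1439e-05
  Equil   2.1138e-04       3.44      1.184      3.258
  solve Keq expr → x = 4.1439e-05; check Q = 7.4330e+05
Then change container volume by factor 0.8 (V_new/V_old).
Step 3:
                   E          D          L          G
  Initial 2.6423e-04        4.3       1.48      4.072
  Change  3.8012e-04   -0.00114 -3.8012e-04 -3.8012e-04
  Equil   6.4435e-04      4.299       1.48      4.072
  solve Keq expr → x = -3.8012e-04; check Q = 7.4330e+05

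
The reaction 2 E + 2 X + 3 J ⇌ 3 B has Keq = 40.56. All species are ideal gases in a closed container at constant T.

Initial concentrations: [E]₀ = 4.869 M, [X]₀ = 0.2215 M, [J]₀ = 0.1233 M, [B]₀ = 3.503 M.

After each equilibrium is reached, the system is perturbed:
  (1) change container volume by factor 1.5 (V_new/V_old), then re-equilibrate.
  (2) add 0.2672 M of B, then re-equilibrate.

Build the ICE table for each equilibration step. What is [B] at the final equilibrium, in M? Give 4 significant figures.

Q₀ = 1.9715e+04 vs Keq = 40.56 ⇒ Q>K, reverse
Step 1:
                  E         X         J         B
  I           4.869    0.2215    0.1233     3.503
  C           0.253     0.253    0.3796   -0.3796
  E           5.122    0.4745    0.5029     3.123
  solve Keq expr → x = -0.1265; check Q = 40.56
Then change container volume by factor 1.5 (V_new/V_old).
Step 2:
                  E         X         J         B
  I           3.415    0.3164    0.3352     2.082
  C         0.08161   0.08161    0.1224   -0.1224
  E           3.496     0.398    0.4577      1.96
  solve Keq expr → x = -0.04081; check Q = 40.56
Then add 0.2672 M of B.
Step 3:
                  E         X         J         B
  I           3.496     0.398    0.4577     2.227
  C         0.02258   0.02258   0.03387  -0.03387
  E           3.519    0.4206    0.4915     2.193
  solve Keq expr → x = -0.01129; check Q = 40.56

[B]_eq = 2.193 M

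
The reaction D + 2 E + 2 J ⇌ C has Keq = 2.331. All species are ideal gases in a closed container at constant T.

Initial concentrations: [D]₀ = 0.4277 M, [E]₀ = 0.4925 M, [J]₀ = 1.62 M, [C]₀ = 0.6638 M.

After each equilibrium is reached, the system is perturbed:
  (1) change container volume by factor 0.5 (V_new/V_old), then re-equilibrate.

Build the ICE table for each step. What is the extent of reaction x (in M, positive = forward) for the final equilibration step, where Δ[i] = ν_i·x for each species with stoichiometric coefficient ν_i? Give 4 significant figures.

Q₀ = 2.438 vs Keq = 2.331 ⇒ Q>K, reverse
Step 1:
                  D         E         J         C
  Initial    0.4277    0.4925      1.62    0.6638
  Change   0.003126  0.006251  0.006251 -0.003126
  Equil      0.4308    0.4988     1.626    0.6607
  solve Keq expr → x = -0.003126; check Q = 2.331
Then change container volume by factor 0.5 (V_new/V_old).
Step 2:
                  D         E         J         C
  Initial    0.8617    0.9975     3.253     1.321
  Change    -0.2922   -0.5843   -0.5843    0.2922
  Equil      0.5695    0.4132     2.668     1.614
  solve Keq expr → x = 0.2922; check Q = 2.331

x = 0.2922 M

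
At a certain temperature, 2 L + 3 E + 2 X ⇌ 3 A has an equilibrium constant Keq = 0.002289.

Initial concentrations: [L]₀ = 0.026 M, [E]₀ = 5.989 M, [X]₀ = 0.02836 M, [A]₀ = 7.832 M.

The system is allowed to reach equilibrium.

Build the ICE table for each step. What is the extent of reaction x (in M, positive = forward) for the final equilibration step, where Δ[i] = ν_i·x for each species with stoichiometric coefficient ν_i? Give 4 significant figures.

x = -1.212 M

Q₀ = 4.1134e+06 vs Keq = 0.002289 ⇒ Q>K, reverse
Step 1:
                  L         E         X         A
  init        0.026     5.989   0.02836     7.832
  Δ           2.425     3.637     2.425    -3.637
  eq          2.451     9.626     2.453     4.195
  solve Keq expr → x = -1.212; check Q = 0.002289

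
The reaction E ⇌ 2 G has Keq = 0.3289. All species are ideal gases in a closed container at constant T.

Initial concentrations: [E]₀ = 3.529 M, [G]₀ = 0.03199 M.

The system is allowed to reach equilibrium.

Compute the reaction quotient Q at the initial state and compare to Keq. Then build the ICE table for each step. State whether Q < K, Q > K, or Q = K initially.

Q₀ = 2.8999e-04 vs Keq = 0.3289 ⇒ Q<K, forward
Step 1:
                    E           G
  init          3.529     0.03199
  Δ           -0.4844      0.9687
  eq            3.045       1.001
  solve Keq expr → x = 0.4844; check Q = 0.3289

Q₀ = 2.8999e-04; Q < K (proceeds forward)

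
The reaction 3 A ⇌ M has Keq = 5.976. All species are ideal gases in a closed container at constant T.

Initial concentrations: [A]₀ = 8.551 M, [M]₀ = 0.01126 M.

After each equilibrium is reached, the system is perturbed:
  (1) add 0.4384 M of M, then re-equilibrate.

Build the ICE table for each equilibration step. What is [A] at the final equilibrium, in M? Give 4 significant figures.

[A]_eq = 0.7978 M

Q₀ = 1.8009e-05 vs Keq = 5.976 ⇒ Q<K, forward
Step 1:
                    A           M
  I             8.551     0.01126
  C            -7.792       2.597
  E            0.7586       2.609
  solve Keq expr → x = 2.597; check Q = 5.976
Then add 0.4384 M of M.
Step 2:
                    A           M
  I            0.7586       3.047
  C           0.03917    -0.01306
  E            0.7978       3.034
  solve Keq expr → x = -0.01306; check Q = 5.976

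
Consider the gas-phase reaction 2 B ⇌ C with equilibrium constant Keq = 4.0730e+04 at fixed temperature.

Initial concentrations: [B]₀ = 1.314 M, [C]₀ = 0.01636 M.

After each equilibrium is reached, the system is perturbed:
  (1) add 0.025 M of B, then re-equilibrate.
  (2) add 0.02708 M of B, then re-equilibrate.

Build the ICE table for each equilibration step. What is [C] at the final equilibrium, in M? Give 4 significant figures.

Q₀ = 0.009475 vs Keq = 4.0730e+04 ⇒ Q<K, forward
Step 1:
                   B          C
  Initial      1.314    0.01636
  Change       -1.31      0.655
  Equil      0.00406     0.6713
  solve Keq expr → x = 0.655; check Q = 4.0730e+04
Then add 0.025 M of B.
Step 2:
                   B          C
  Initial    0.02906     0.6713
  Change    -0.02496    0.01248
  Equil     0.004097     0.6838
  solve Keq expr → x = 0.01248; check Q = 4.0730e+04
Then add 0.02708 M of B.
Step 3:
                   B          C
  Initial    0.03118     0.6838
  Change    -0.02704    0.01352
  Equil     0.004138     0.6973
  solve Keq expr → x = 0.01352; check Q = 4.0730e+04

[C]_eq = 0.6973 M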